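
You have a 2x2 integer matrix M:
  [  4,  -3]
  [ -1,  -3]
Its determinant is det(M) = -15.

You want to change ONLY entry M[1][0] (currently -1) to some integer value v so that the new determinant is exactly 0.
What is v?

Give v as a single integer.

det is linear in entry M[1][0]: det = old_det + (v - -1) * C_10
Cofactor C_10 = 3
Want det = 0: -15 + (v - -1) * 3 = 0
  (v - -1) = 15 / 3 = 5
  v = -1 + (5) = 4

Answer: 4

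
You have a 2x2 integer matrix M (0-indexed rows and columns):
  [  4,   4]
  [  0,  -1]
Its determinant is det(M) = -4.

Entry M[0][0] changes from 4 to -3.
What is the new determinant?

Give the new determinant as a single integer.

Answer: 3

Derivation:
det is linear in row 0: changing M[0][0] by delta changes det by delta * cofactor(0,0).
Cofactor C_00 = (-1)^(0+0) * minor(0,0) = -1
Entry delta = -3 - 4 = -7
Det delta = -7 * -1 = 7
New det = -4 + 7 = 3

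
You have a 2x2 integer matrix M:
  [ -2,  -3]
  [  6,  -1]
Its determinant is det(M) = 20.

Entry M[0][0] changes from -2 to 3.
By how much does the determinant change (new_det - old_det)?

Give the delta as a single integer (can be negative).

Cofactor C_00 = -1
Entry delta = 3 - -2 = 5
Det delta = entry_delta * cofactor = 5 * -1 = -5

Answer: -5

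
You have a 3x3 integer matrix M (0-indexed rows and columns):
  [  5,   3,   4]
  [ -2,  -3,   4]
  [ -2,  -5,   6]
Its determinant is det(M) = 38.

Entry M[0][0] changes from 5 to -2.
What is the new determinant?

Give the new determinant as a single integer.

Answer: 24

Derivation:
det is linear in row 0: changing M[0][0] by delta changes det by delta * cofactor(0,0).
Cofactor C_00 = (-1)^(0+0) * minor(0,0) = 2
Entry delta = -2 - 5 = -7
Det delta = -7 * 2 = -14
New det = 38 + -14 = 24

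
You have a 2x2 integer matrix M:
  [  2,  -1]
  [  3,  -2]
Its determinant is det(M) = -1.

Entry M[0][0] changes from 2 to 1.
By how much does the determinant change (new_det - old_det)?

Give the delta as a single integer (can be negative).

Cofactor C_00 = -2
Entry delta = 1 - 2 = -1
Det delta = entry_delta * cofactor = -1 * -2 = 2

Answer: 2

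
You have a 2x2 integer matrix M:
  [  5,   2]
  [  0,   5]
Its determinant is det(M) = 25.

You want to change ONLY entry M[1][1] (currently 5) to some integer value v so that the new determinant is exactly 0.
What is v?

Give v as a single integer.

Answer: 0

Derivation:
det is linear in entry M[1][1]: det = old_det + (v - 5) * C_11
Cofactor C_11 = 5
Want det = 0: 25 + (v - 5) * 5 = 0
  (v - 5) = -25 / 5 = -5
  v = 5 + (-5) = 0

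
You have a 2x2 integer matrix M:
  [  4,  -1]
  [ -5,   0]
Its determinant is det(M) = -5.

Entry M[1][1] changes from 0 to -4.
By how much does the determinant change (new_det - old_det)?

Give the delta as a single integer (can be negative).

Answer: -16

Derivation:
Cofactor C_11 = 4
Entry delta = -4 - 0 = -4
Det delta = entry_delta * cofactor = -4 * 4 = -16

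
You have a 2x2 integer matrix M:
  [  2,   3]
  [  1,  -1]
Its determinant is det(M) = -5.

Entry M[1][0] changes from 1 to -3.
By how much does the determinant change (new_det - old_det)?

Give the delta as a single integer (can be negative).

Cofactor C_10 = -3
Entry delta = -3 - 1 = -4
Det delta = entry_delta * cofactor = -4 * -3 = 12

Answer: 12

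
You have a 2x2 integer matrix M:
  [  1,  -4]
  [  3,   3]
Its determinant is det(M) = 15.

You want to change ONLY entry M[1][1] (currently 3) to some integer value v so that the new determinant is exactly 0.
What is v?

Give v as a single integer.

det is linear in entry M[1][1]: det = old_det + (v - 3) * C_11
Cofactor C_11 = 1
Want det = 0: 15 + (v - 3) * 1 = 0
  (v - 3) = -15 / 1 = -15
  v = 3 + (-15) = -12

Answer: -12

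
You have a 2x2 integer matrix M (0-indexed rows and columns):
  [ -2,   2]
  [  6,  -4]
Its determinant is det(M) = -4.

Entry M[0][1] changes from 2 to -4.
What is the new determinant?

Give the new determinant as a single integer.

det is linear in row 0: changing M[0][1] by delta changes det by delta * cofactor(0,1).
Cofactor C_01 = (-1)^(0+1) * minor(0,1) = -6
Entry delta = -4 - 2 = -6
Det delta = -6 * -6 = 36
New det = -4 + 36 = 32

Answer: 32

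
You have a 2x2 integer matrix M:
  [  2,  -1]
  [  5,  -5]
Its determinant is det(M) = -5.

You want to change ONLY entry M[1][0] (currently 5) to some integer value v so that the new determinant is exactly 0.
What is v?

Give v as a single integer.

Answer: 10

Derivation:
det is linear in entry M[1][0]: det = old_det + (v - 5) * C_10
Cofactor C_10 = 1
Want det = 0: -5 + (v - 5) * 1 = 0
  (v - 5) = 5 / 1 = 5
  v = 5 + (5) = 10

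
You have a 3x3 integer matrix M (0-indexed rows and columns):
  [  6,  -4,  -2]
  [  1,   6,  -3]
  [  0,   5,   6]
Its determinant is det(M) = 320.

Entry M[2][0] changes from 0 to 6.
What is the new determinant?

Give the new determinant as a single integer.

Answer: 464

Derivation:
det is linear in row 2: changing M[2][0] by delta changes det by delta * cofactor(2,0).
Cofactor C_20 = (-1)^(2+0) * minor(2,0) = 24
Entry delta = 6 - 0 = 6
Det delta = 6 * 24 = 144
New det = 320 + 144 = 464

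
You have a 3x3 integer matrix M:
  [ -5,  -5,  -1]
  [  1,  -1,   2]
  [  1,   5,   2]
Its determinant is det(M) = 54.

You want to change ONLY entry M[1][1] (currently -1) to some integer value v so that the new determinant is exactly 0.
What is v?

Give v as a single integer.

Answer: 5

Derivation:
det is linear in entry M[1][1]: det = old_det + (v - -1) * C_11
Cofactor C_11 = -9
Want det = 0: 54 + (v - -1) * -9 = 0
  (v - -1) = -54 / -9 = 6
  v = -1 + (6) = 5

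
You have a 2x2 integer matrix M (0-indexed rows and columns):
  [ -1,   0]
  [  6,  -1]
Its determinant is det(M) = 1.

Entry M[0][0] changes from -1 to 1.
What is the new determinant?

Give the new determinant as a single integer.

Answer: -1

Derivation:
det is linear in row 0: changing M[0][0] by delta changes det by delta * cofactor(0,0).
Cofactor C_00 = (-1)^(0+0) * minor(0,0) = -1
Entry delta = 1 - -1 = 2
Det delta = 2 * -1 = -2
New det = 1 + -2 = -1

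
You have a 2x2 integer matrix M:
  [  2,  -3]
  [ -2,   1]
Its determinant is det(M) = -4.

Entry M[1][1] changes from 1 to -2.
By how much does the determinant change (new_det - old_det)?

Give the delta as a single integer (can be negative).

Cofactor C_11 = 2
Entry delta = -2 - 1 = -3
Det delta = entry_delta * cofactor = -3 * 2 = -6

Answer: -6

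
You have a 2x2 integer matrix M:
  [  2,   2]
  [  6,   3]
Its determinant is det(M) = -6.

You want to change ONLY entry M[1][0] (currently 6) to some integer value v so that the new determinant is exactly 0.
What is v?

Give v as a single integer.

Answer: 3

Derivation:
det is linear in entry M[1][0]: det = old_det + (v - 6) * C_10
Cofactor C_10 = -2
Want det = 0: -6 + (v - 6) * -2 = 0
  (v - 6) = 6 / -2 = -3
  v = 6 + (-3) = 3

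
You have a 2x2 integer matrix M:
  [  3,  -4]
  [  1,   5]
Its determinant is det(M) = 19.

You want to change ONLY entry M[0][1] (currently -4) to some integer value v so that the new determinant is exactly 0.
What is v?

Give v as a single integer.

Answer: 15

Derivation:
det is linear in entry M[0][1]: det = old_det + (v - -4) * C_01
Cofactor C_01 = -1
Want det = 0: 19 + (v - -4) * -1 = 0
  (v - -4) = -19 / -1 = 19
  v = -4 + (19) = 15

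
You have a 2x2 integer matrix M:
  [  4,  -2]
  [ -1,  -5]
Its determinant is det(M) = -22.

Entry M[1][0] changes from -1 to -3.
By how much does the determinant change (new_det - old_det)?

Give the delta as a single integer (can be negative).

Answer: -4

Derivation:
Cofactor C_10 = 2
Entry delta = -3 - -1 = -2
Det delta = entry_delta * cofactor = -2 * 2 = -4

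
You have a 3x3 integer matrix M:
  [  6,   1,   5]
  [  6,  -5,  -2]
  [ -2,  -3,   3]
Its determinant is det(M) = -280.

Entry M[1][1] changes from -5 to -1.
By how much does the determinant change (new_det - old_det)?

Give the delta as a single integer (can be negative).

Cofactor C_11 = 28
Entry delta = -1 - -5 = 4
Det delta = entry_delta * cofactor = 4 * 28 = 112

Answer: 112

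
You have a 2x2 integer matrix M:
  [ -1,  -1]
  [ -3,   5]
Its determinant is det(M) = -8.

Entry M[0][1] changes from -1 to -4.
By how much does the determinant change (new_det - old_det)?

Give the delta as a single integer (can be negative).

Cofactor C_01 = 3
Entry delta = -4 - -1 = -3
Det delta = entry_delta * cofactor = -3 * 3 = -9

Answer: -9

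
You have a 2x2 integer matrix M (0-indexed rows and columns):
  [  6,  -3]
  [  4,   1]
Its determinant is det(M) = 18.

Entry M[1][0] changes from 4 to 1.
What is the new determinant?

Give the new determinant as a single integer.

Answer: 9

Derivation:
det is linear in row 1: changing M[1][0] by delta changes det by delta * cofactor(1,0).
Cofactor C_10 = (-1)^(1+0) * minor(1,0) = 3
Entry delta = 1 - 4 = -3
Det delta = -3 * 3 = -9
New det = 18 + -9 = 9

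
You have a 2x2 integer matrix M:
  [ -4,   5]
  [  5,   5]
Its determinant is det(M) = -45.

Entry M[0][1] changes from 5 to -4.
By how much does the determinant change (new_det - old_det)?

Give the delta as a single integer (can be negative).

Cofactor C_01 = -5
Entry delta = -4 - 5 = -9
Det delta = entry_delta * cofactor = -9 * -5 = 45

Answer: 45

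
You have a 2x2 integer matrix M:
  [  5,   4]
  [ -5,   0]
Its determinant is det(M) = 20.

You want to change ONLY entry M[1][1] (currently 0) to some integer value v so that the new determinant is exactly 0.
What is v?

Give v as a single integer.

Answer: -4

Derivation:
det is linear in entry M[1][1]: det = old_det + (v - 0) * C_11
Cofactor C_11 = 5
Want det = 0: 20 + (v - 0) * 5 = 0
  (v - 0) = -20 / 5 = -4
  v = 0 + (-4) = -4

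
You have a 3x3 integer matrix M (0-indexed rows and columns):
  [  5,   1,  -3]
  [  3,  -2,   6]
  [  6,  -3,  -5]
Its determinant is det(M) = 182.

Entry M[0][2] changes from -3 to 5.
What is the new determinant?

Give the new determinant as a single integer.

det is linear in row 0: changing M[0][2] by delta changes det by delta * cofactor(0,2).
Cofactor C_02 = (-1)^(0+2) * minor(0,2) = 3
Entry delta = 5 - -3 = 8
Det delta = 8 * 3 = 24
New det = 182 + 24 = 206

Answer: 206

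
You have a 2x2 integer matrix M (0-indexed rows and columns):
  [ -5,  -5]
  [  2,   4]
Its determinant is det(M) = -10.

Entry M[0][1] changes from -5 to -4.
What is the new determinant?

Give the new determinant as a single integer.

Answer: -12

Derivation:
det is linear in row 0: changing M[0][1] by delta changes det by delta * cofactor(0,1).
Cofactor C_01 = (-1)^(0+1) * minor(0,1) = -2
Entry delta = -4 - -5 = 1
Det delta = 1 * -2 = -2
New det = -10 + -2 = -12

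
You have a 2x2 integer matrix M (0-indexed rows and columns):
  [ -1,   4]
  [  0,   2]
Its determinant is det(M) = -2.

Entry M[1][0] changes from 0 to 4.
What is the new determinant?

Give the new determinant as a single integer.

Answer: -18

Derivation:
det is linear in row 1: changing M[1][0] by delta changes det by delta * cofactor(1,0).
Cofactor C_10 = (-1)^(1+0) * minor(1,0) = -4
Entry delta = 4 - 0 = 4
Det delta = 4 * -4 = -16
New det = -2 + -16 = -18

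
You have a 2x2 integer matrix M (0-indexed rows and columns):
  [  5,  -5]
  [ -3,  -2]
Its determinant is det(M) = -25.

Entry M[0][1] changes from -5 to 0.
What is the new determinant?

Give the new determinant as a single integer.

det is linear in row 0: changing M[0][1] by delta changes det by delta * cofactor(0,1).
Cofactor C_01 = (-1)^(0+1) * minor(0,1) = 3
Entry delta = 0 - -5 = 5
Det delta = 5 * 3 = 15
New det = -25 + 15 = -10

Answer: -10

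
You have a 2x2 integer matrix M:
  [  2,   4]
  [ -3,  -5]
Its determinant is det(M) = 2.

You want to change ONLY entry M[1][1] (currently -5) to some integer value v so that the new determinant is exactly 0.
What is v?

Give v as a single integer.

Answer: -6

Derivation:
det is linear in entry M[1][1]: det = old_det + (v - -5) * C_11
Cofactor C_11 = 2
Want det = 0: 2 + (v - -5) * 2 = 0
  (v - -5) = -2 / 2 = -1
  v = -5 + (-1) = -6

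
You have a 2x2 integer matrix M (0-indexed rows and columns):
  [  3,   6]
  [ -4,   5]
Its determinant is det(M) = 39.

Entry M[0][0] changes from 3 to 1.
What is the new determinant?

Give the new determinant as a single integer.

det is linear in row 0: changing M[0][0] by delta changes det by delta * cofactor(0,0).
Cofactor C_00 = (-1)^(0+0) * minor(0,0) = 5
Entry delta = 1 - 3 = -2
Det delta = -2 * 5 = -10
New det = 39 + -10 = 29

Answer: 29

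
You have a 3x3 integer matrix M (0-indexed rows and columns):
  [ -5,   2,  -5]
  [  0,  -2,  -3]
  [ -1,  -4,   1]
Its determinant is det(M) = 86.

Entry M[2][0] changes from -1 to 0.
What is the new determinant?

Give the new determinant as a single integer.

det is linear in row 2: changing M[2][0] by delta changes det by delta * cofactor(2,0).
Cofactor C_20 = (-1)^(2+0) * minor(2,0) = -16
Entry delta = 0 - -1 = 1
Det delta = 1 * -16 = -16
New det = 86 + -16 = 70

Answer: 70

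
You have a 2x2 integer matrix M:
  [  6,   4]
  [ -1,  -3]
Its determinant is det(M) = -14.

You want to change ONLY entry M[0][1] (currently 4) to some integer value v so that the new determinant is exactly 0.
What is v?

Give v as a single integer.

det is linear in entry M[0][1]: det = old_det + (v - 4) * C_01
Cofactor C_01 = 1
Want det = 0: -14 + (v - 4) * 1 = 0
  (v - 4) = 14 / 1 = 14
  v = 4 + (14) = 18

Answer: 18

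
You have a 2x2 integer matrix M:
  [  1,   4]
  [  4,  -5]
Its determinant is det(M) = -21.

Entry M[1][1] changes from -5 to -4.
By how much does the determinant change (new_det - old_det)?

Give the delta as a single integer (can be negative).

Cofactor C_11 = 1
Entry delta = -4 - -5 = 1
Det delta = entry_delta * cofactor = 1 * 1 = 1

Answer: 1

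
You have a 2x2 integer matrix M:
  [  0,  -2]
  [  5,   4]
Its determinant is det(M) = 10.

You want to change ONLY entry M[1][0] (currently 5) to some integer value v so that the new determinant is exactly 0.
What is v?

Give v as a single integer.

Answer: 0

Derivation:
det is linear in entry M[1][0]: det = old_det + (v - 5) * C_10
Cofactor C_10 = 2
Want det = 0: 10 + (v - 5) * 2 = 0
  (v - 5) = -10 / 2 = -5
  v = 5 + (-5) = 0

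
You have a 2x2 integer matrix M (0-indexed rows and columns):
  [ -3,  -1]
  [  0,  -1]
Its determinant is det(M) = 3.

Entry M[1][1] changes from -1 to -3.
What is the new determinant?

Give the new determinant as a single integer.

det is linear in row 1: changing M[1][1] by delta changes det by delta * cofactor(1,1).
Cofactor C_11 = (-1)^(1+1) * minor(1,1) = -3
Entry delta = -3 - -1 = -2
Det delta = -2 * -3 = 6
New det = 3 + 6 = 9

Answer: 9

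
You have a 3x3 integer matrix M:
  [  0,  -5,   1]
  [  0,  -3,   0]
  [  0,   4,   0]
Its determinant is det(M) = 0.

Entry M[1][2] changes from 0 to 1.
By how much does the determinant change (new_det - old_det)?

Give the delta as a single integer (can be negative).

Cofactor C_12 = 0
Entry delta = 1 - 0 = 1
Det delta = entry_delta * cofactor = 1 * 0 = 0

Answer: 0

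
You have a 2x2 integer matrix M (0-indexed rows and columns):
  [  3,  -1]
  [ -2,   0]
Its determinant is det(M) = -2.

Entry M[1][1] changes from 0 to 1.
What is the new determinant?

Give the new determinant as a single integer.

det is linear in row 1: changing M[1][1] by delta changes det by delta * cofactor(1,1).
Cofactor C_11 = (-1)^(1+1) * minor(1,1) = 3
Entry delta = 1 - 0 = 1
Det delta = 1 * 3 = 3
New det = -2 + 3 = 1

Answer: 1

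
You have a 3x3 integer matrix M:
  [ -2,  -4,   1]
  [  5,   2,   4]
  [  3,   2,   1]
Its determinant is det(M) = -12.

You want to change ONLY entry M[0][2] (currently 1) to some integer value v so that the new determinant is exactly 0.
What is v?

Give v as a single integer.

det is linear in entry M[0][2]: det = old_det + (v - 1) * C_02
Cofactor C_02 = 4
Want det = 0: -12 + (v - 1) * 4 = 0
  (v - 1) = 12 / 4 = 3
  v = 1 + (3) = 4

Answer: 4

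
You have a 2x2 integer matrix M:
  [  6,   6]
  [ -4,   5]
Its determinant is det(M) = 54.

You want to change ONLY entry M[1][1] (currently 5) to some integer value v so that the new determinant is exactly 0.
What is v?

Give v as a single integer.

det is linear in entry M[1][1]: det = old_det + (v - 5) * C_11
Cofactor C_11 = 6
Want det = 0: 54 + (v - 5) * 6 = 0
  (v - 5) = -54 / 6 = -9
  v = 5 + (-9) = -4

Answer: -4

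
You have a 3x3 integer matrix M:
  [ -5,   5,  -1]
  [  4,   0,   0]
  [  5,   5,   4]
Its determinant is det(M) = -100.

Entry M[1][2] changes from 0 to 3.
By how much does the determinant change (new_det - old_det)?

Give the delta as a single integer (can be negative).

Cofactor C_12 = 50
Entry delta = 3 - 0 = 3
Det delta = entry_delta * cofactor = 3 * 50 = 150

Answer: 150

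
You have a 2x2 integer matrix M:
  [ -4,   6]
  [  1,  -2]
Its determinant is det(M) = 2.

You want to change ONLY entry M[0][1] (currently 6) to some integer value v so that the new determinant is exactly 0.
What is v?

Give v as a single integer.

det is linear in entry M[0][1]: det = old_det + (v - 6) * C_01
Cofactor C_01 = -1
Want det = 0: 2 + (v - 6) * -1 = 0
  (v - 6) = -2 / -1 = 2
  v = 6 + (2) = 8

Answer: 8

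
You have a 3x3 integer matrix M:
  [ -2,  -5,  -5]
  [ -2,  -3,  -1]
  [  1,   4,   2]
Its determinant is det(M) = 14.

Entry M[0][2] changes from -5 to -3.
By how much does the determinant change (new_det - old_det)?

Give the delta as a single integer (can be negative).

Cofactor C_02 = -5
Entry delta = -3 - -5 = 2
Det delta = entry_delta * cofactor = 2 * -5 = -10

Answer: -10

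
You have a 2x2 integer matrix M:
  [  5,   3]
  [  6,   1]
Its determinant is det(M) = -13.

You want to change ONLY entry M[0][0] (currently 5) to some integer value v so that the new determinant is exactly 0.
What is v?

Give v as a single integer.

Answer: 18

Derivation:
det is linear in entry M[0][0]: det = old_det + (v - 5) * C_00
Cofactor C_00 = 1
Want det = 0: -13 + (v - 5) * 1 = 0
  (v - 5) = 13 / 1 = 13
  v = 5 + (13) = 18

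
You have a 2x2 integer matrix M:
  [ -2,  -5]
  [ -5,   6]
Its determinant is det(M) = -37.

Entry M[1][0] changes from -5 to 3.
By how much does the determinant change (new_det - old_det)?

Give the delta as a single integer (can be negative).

Cofactor C_10 = 5
Entry delta = 3 - -5 = 8
Det delta = entry_delta * cofactor = 8 * 5 = 40

Answer: 40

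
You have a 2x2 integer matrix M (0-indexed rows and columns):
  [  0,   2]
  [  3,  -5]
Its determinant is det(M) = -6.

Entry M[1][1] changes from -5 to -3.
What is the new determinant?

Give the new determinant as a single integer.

Answer: -6

Derivation:
det is linear in row 1: changing M[1][1] by delta changes det by delta * cofactor(1,1).
Cofactor C_11 = (-1)^(1+1) * minor(1,1) = 0
Entry delta = -3 - -5 = 2
Det delta = 2 * 0 = 0
New det = -6 + 0 = -6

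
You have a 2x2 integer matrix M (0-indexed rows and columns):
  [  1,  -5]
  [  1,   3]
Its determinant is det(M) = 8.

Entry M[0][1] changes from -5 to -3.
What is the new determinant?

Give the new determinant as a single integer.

Answer: 6

Derivation:
det is linear in row 0: changing M[0][1] by delta changes det by delta * cofactor(0,1).
Cofactor C_01 = (-1)^(0+1) * minor(0,1) = -1
Entry delta = -3 - -5 = 2
Det delta = 2 * -1 = -2
New det = 8 + -2 = 6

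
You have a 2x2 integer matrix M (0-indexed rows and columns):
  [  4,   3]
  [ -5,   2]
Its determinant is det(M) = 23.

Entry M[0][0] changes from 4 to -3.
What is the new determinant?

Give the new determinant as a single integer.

det is linear in row 0: changing M[0][0] by delta changes det by delta * cofactor(0,0).
Cofactor C_00 = (-1)^(0+0) * minor(0,0) = 2
Entry delta = -3 - 4 = -7
Det delta = -7 * 2 = -14
New det = 23 + -14 = 9

Answer: 9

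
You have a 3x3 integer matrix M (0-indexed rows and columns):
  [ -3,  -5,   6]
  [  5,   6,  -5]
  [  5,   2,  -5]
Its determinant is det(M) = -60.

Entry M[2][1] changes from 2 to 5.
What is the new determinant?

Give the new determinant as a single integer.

Answer: -15

Derivation:
det is linear in row 2: changing M[2][1] by delta changes det by delta * cofactor(2,1).
Cofactor C_21 = (-1)^(2+1) * minor(2,1) = 15
Entry delta = 5 - 2 = 3
Det delta = 3 * 15 = 45
New det = -60 + 45 = -15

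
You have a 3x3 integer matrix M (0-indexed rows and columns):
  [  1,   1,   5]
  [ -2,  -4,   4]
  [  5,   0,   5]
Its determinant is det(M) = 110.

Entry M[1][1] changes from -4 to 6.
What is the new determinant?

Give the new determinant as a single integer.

det is linear in row 1: changing M[1][1] by delta changes det by delta * cofactor(1,1).
Cofactor C_11 = (-1)^(1+1) * minor(1,1) = -20
Entry delta = 6 - -4 = 10
Det delta = 10 * -20 = -200
New det = 110 + -200 = -90

Answer: -90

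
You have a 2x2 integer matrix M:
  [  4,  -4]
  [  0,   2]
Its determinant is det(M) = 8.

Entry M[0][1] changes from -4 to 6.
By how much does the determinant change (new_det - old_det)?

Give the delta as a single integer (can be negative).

Answer: 0

Derivation:
Cofactor C_01 = 0
Entry delta = 6 - -4 = 10
Det delta = entry_delta * cofactor = 10 * 0 = 0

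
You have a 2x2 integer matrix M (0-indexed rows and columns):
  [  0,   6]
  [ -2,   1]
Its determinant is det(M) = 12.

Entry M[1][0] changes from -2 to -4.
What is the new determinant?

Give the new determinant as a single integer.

Answer: 24

Derivation:
det is linear in row 1: changing M[1][0] by delta changes det by delta * cofactor(1,0).
Cofactor C_10 = (-1)^(1+0) * minor(1,0) = -6
Entry delta = -4 - -2 = -2
Det delta = -2 * -6 = 12
New det = 12 + 12 = 24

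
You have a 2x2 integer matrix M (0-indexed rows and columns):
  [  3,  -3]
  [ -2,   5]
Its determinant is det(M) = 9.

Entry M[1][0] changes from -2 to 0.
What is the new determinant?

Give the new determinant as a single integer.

det is linear in row 1: changing M[1][0] by delta changes det by delta * cofactor(1,0).
Cofactor C_10 = (-1)^(1+0) * minor(1,0) = 3
Entry delta = 0 - -2 = 2
Det delta = 2 * 3 = 6
New det = 9 + 6 = 15

Answer: 15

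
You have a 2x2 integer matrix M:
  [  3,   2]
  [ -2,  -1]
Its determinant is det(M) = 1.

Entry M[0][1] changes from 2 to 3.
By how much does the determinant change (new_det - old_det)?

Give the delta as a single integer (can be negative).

Answer: 2

Derivation:
Cofactor C_01 = 2
Entry delta = 3 - 2 = 1
Det delta = entry_delta * cofactor = 1 * 2 = 2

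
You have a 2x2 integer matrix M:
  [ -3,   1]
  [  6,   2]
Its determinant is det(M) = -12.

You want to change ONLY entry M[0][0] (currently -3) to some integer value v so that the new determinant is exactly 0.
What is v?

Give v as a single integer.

det is linear in entry M[0][0]: det = old_det + (v - -3) * C_00
Cofactor C_00 = 2
Want det = 0: -12 + (v - -3) * 2 = 0
  (v - -3) = 12 / 2 = 6
  v = -3 + (6) = 3

Answer: 3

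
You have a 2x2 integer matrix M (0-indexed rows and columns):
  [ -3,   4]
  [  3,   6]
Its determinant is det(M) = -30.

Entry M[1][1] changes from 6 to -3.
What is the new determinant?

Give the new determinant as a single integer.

Answer: -3

Derivation:
det is linear in row 1: changing M[1][1] by delta changes det by delta * cofactor(1,1).
Cofactor C_11 = (-1)^(1+1) * minor(1,1) = -3
Entry delta = -3 - 6 = -9
Det delta = -9 * -3 = 27
New det = -30 + 27 = -3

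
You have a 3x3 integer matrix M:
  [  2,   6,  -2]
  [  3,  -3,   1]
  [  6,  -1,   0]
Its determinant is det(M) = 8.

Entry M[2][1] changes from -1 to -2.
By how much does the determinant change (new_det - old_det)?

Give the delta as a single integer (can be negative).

Answer: 8

Derivation:
Cofactor C_21 = -8
Entry delta = -2 - -1 = -1
Det delta = entry_delta * cofactor = -1 * -8 = 8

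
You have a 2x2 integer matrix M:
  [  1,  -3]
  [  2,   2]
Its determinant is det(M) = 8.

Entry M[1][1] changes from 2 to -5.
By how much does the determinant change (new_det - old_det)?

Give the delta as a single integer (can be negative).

Cofactor C_11 = 1
Entry delta = -5 - 2 = -7
Det delta = entry_delta * cofactor = -7 * 1 = -7

Answer: -7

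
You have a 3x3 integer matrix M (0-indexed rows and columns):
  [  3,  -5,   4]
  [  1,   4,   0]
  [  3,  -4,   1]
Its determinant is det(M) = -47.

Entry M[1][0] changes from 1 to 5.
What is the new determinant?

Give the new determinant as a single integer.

Answer: -91

Derivation:
det is linear in row 1: changing M[1][0] by delta changes det by delta * cofactor(1,0).
Cofactor C_10 = (-1)^(1+0) * minor(1,0) = -11
Entry delta = 5 - 1 = 4
Det delta = 4 * -11 = -44
New det = -47 + -44 = -91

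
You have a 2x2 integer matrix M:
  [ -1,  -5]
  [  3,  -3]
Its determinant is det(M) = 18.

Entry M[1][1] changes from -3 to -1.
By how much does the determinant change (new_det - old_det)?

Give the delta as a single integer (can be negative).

Cofactor C_11 = -1
Entry delta = -1 - -3 = 2
Det delta = entry_delta * cofactor = 2 * -1 = -2

Answer: -2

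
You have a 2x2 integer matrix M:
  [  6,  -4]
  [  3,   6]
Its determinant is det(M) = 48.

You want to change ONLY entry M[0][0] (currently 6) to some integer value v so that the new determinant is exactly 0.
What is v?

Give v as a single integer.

det is linear in entry M[0][0]: det = old_det + (v - 6) * C_00
Cofactor C_00 = 6
Want det = 0: 48 + (v - 6) * 6 = 0
  (v - 6) = -48 / 6 = -8
  v = 6 + (-8) = -2

Answer: -2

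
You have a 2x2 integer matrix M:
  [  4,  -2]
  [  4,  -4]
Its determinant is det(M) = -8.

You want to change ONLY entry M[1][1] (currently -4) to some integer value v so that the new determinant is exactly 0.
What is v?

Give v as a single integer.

Answer: -2

Derivation:
det is linear in entry M[1][1]: det = old_det + (v - -4) * C_11
Cofactor C_11 = 4
Want det = 0: -8 + (v - -4) * 4 = 0
  (v - -4) = 8 / 4 = 2
  v = -4 + (2) = -2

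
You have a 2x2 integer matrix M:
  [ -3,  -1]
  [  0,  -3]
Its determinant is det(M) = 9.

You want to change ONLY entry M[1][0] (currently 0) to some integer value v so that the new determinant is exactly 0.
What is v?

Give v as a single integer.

Answer: -9

Derivation:
det is linear in entry M[1][0]: det = old_det + (v - 0) * C_10
Cofactor C_10 = 1
Want det = 0: 9 + (v - 0) * 1 = 0
  (v - 0) = -9 / 1 = -9
  v = 0 + (-9) = -9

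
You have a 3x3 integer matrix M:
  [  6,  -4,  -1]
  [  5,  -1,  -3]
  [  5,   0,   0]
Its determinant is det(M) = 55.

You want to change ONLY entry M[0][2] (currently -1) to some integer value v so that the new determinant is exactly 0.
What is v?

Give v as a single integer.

Answer: -12

Derivation:
det is linear in entry M[0][2]: det = old_det + (v - -1) * C_02
Cofactor C_02 = 5
Want det = 0: 55 + (v - -1) * 5 = 0
  (v - -1) = -55 / 5 = -11
  v = -1 + (-11) = -12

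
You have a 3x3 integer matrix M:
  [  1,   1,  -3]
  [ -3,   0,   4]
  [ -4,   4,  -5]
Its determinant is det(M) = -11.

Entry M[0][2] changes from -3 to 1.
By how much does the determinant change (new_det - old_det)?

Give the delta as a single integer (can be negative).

Cofactor C_02 = -12
Entry delta = 1 - -3 = 4
Det delta = entry_delta * cofactor = 4 * -12 = -48

Answer: -48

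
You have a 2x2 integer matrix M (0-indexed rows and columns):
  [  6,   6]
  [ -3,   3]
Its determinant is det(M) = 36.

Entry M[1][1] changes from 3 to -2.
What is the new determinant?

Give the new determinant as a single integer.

det is linear in row 1: changing M[1][1] by delta changes det by delta * cofactor(1,1).
Cofactor C_11 = (-1)^(1+1) * minor(1,1) = 6
Entry delta = -2 - 3 = -5
Det delta = -5 * 6 = -30
New det = 36 + -30 = 6

Answer: 6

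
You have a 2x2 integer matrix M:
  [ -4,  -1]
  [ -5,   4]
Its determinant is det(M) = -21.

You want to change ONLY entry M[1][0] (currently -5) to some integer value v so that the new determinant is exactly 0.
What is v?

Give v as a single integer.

Answer: 16

Derivation:
det is linear in entry M[1][0]: det = old_det + (v - -5) * C_10
Cofactor C_10 = 1
Want det = 0: -21 + (v - -5) * 1 = 0
  (v - -5) = 21 / 1 = 21
  v = -5 + (21) = 16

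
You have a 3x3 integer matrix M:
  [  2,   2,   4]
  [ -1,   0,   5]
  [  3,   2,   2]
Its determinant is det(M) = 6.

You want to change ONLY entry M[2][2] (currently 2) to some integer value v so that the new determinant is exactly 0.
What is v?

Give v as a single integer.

Answer: -1

Derivation:
det is linear in entry M[2][2]: det = old_det + (v - 2) * C_22
Cofactor C_22 = 2
Want det = 0: 6 + (v - 2) * 2 = 0
  (v - 2) = -6 / 2 = -3
  v = 2 + (-3) = -1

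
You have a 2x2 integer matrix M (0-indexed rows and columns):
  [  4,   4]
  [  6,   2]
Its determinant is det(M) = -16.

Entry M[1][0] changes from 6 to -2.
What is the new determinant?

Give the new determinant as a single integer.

det is linear in row 1: changing M[1][0] by delta changes det by delta * cofactor(1,0).
Cofactor C_10 = (-1)^(1+0) * minor(1,0) = -4
Entry delta = -2 - 6 = -8
Det delta = -8 * -4 = 32
New det = -16 + 32 = 16

Answer: 16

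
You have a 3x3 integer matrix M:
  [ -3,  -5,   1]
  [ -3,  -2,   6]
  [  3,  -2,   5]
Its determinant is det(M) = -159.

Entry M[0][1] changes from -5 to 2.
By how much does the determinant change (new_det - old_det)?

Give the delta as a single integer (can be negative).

Answer: 231

Derivation:
Cofactor C_01 = 33
Entry delta = 2 - -5 = 7
Det delta = entry_delta * cofactor = 7 * 33 = 231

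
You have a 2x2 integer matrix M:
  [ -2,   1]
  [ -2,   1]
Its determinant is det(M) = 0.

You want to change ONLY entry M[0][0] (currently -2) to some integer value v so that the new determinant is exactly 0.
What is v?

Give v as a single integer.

det is linear in entry M[0][0]: det = old_det + (v - -2) * C_00
Cofactor C_00 = 1
Want det = 0: 0 + (v - -2) * 1 = 0
  (v - -2) = 0 / 1 = 0
  v = -2 + (0) = -2

Answer: -2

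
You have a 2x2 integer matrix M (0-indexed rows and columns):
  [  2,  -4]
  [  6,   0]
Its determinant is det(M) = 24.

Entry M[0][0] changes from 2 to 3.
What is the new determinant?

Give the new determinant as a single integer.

Answer: 24

Derivation:
det is linear in row 0: changing M[0][0] by delta changes det by delta * cofactor(0,0).
Cofactor C_00 = (-1)^(0+0) * minor(0,0) = 0
Entry delta = 3 - 2 = 1
Det delta = 1 * 0 = 0
New det = 24 + 0 = 24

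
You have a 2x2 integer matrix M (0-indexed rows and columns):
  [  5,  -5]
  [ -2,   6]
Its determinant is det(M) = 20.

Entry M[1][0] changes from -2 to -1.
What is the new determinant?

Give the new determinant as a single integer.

Answer: 25

Derivation:
det is linear in row 1: changing M[1][0] by delta changes det by delta * cofactor(1,0).
Cofactor C_10 = (-1)^(1+0) * minor(1,0) = 5
Entry delta = -1 - -2 = 1
Det delta = 1 * 5 = 5
New det = 20 + 5 = 25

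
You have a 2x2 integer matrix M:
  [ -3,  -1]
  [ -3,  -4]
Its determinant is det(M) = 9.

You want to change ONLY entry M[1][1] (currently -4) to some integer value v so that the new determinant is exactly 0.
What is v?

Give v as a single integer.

det is linear in entry M[1][1]: det = old_det + (v - -4) * C_11
Cofactor C_11 = -3
Want det = 0: 9 + (v - -4) * -3 = 0
  (v - -4) = -9 / -3 = 3
  v = -4 + (3) = -1

Answer: -1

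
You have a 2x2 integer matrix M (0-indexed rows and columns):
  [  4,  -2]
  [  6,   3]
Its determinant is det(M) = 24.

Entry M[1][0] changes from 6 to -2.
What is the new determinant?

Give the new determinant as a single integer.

Answer: 8

Derivation:
det is linear in row 1: changing M[1][0] by delta changes det by delta * cofactor(1,0).
Cofactor C_10 = (-1)^(1+0) * minor(1,0) = 2
Entry delta = -2 - 6 = -8
Det delta = -8 * 2 = -16
New det = 24 + -16 = 8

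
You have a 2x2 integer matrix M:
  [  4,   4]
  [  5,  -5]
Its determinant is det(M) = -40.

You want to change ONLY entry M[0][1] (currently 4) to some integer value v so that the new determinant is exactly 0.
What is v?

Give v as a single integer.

det is linear in entry M[0][1]: det = old_det + (v - 4) * C_01
Cofactor C_01 = -5
Want det = 0: -40 + (v - 4) * -5 = 0
  (v - 4) = 40 / -5 = -8
  v = 4 + (-8) = -4

Answer: -4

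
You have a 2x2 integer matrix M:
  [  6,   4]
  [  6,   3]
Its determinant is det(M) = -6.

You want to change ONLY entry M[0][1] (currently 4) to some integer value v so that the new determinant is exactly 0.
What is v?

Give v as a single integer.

Answer: 3

Derivation:
det is linear in entry M[0][1]: det = old_det + (v - 4) * C_01
Cofactor C_01 = -6
Want det = 0: -6 + (v - 4) * -6 = 0
  (v - 4) = 6 / -6 = -1
  v = 4 + (-1) = 3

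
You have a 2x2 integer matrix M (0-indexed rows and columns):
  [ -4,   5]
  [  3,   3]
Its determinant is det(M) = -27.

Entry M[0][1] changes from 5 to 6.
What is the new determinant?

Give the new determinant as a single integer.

Answer: -30

Derivation:
det is linear in row 0: changing M[0][1] by delta changes det by delta * cofactor(0,1).
Cofactor C_01 = (-1)^(0+1) * minor(0,1) = -3
Entry delta = 6 - 5 = 1
Det delta = 1 * -3 = -3
New det = -27 + -3 = -30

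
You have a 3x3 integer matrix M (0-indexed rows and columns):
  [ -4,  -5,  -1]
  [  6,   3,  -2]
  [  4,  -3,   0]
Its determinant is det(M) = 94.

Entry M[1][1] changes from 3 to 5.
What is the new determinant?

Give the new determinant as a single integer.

Answer: 102

Derivation:
det is linear in row 1: changing M[1][1] by delta changes det by delta * cofactor(1,1).
Cofactor C_11 = (-1)^(1+1) * minor(1,1) = 4
Entry delta = 5 - 3 = 2
Det delta = 2 * 4 = 8
New det = 94 + 8 = 102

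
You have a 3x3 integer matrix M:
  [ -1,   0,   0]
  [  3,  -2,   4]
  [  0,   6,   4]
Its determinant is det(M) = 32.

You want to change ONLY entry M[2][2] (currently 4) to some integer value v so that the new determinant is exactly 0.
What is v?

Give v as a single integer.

Answer: -12

Derivation:
det is linear in entry M[2][2]: det = old_det + (v - 4) * C_22
Cofactor C_22 = 2
Want det = 0: 32 + (v - 4) * 2 = 0
  (v - 4) = -32 / 2 = -16
  v = 4 + (-16) = -12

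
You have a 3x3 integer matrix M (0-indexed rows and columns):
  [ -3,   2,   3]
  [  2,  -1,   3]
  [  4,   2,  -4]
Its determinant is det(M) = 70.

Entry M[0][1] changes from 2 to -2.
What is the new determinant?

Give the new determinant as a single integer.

det is linear in row 0: changing M[0][1] by delta changes det by delta * cofactor(0,1).
Cofactor C_01 = (-1)^(0+1) * minor(0,1) = 20
Entry delta = -2 - 2 = -4
Det delta = -4 * 20 = -80
New det = 70 + -80 = -10

Answer: -10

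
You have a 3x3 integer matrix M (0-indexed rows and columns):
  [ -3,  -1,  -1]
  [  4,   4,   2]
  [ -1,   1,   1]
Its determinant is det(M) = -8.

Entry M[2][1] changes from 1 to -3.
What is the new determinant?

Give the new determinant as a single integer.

det is linear in row 2: changing M[2][1] by delta changes det by delta * cofactor(2,1).
Cofactor C_21 = (-1)^(2+1) * minor(2,1) = 2
Entry delta = -3 - 1 = -4
Det delta = -4 * 2 = -8
New det = -8 + -8 = -16

Answer: -16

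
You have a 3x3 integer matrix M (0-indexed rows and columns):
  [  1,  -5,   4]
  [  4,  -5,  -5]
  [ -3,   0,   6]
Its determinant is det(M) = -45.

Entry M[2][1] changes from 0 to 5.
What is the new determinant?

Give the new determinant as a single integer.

det is linear in row 2: changing M[2][1] by delta changes det by delta * cofactor(2,1).
Cofactor C_21 = (-1)^(2+1) * minor(2,1) = 21
Entry delta = 5 - 0 = 5
Det delta = 5 * 21 = 105
New det = -45 + 105 = 60

Answer: 60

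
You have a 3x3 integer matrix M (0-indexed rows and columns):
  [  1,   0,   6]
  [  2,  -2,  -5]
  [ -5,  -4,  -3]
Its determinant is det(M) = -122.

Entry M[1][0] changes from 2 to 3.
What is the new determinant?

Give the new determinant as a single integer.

det is linear in row 1: changing M[1][0] by delta changes det by delta * cofactor(1,0).
Cofactor C_10 = (-1)^(1+0) * minor(1,0) = -24
Entry delta = 3 - 2 = 1
Det delta = 1 * -24 = -24
New det = -122 + -24 = -146

Answer: -146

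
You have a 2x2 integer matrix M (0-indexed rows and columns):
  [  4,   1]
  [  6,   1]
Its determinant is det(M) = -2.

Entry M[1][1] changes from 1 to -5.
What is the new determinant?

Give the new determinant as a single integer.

Answer: -26

Derivation:
det is linear in row 1: changing M[1][1] by delta changes det by delta * cofactor(1,1).
Cofactor C_11 = (-1)^(1+1) * minor(1,1) = 4
Entry delta = -5 - 1 = -6
Det delta = -6 * 4 = -24
New det = -2 + -24 = -26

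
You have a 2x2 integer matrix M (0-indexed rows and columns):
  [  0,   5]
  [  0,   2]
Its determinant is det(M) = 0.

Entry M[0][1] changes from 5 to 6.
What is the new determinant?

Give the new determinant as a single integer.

det is linear in row 0: changing M[0][1] by delta changes det by delta * cofactor(0,1).
Cofactor C_01 = (-1)^(0+1) * minor(0,1) = 0
Entry delta = 6 - 5 = 1
Det delta = 1 * 0 = 0
New det = 0 + 0 = 0

Answer: 0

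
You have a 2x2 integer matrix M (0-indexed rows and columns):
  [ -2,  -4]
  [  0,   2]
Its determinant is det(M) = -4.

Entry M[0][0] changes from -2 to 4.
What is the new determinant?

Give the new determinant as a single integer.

det is linear in row 0: changing M[0][0] by delta changes det by delta * cofactor(0,0).
Cofactor C_00 = (-1)^(0+0) * minor(0,0) = 2
Entry delta = 4 - -2 = 6
Det delta = 6 * 2 = 12
New det = -4 + 12 = 8

Answer: 8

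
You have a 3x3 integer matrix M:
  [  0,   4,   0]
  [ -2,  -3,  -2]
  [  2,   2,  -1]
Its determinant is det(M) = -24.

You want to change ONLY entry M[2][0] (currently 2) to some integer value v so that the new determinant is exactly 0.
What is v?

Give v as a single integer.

Answer: -1

Derivation:
det is linear in entry M[2][0]: det = old_det + (v - 2) * C_20
Cofactor C_20 = -8
Want det = 0: -24 + (v - 2) * -8 = 0
  (v - 2) = 24 / -8 = -3
  v = 2 + (-3) = -1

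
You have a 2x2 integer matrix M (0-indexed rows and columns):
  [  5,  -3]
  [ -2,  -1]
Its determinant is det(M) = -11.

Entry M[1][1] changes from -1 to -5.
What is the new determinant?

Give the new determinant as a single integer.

det is linear in row 1: changing M[1][1] by delta changes det by delta * cofactor(1,1).
Cofactor C_11 = (-1)^(1+1) * minor(1,1) = 5
Entry delta = -5 - -1 = -4
Det delta = -4 * 5 = -20
New det = -11 + -20 = -31

Answer: -31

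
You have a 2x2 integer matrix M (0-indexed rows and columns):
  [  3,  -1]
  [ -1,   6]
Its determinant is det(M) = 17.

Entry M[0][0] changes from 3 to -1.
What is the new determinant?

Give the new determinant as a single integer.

Answer: -7

Derivation:
det is linear in row 0: changing M[0][0] by delta changes det by delta * cofactor(0,0).
Cofactor C_00 = (-1)^(0+0) * minor(0,0) = 6
Entry delta = -1 - 3 = -4
Det delta = -4 * 6 = -24
New det = 17 + -24 = -7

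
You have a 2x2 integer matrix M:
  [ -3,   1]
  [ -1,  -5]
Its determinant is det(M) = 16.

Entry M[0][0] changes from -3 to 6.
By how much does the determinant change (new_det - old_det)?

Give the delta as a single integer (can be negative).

Cofactor C_00 = -5
Entry delta = 6 - -3 = 9
Det delta = entry_delta * cofactor = 9 * -5 = -45

Answer: -45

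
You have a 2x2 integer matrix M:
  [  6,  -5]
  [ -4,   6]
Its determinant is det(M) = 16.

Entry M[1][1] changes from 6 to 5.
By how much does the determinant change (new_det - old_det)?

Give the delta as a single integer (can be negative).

Answer: -6

Derivation:
Cofactor C_11 = 6
Entry delta = 5 - 6 = -1
Det delta = entry_delta * cofactor = -1 * 6 = -6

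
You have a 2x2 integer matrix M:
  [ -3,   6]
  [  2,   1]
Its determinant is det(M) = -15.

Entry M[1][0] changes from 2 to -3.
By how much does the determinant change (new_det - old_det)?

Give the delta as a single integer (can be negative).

Answer: 30

Derivation:
Cofactor C_10 = -6
Entry delta = -3 - 2 = -5
Det delta = entry_delta * cofactor = -5 * -6 = 30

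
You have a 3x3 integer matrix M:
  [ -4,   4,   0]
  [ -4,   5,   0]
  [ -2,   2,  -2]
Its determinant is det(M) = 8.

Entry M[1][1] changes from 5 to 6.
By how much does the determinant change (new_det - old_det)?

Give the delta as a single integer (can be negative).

Answer: 8

Derivation:
Cofactor C_11 = 8
Entry delta = 6 - 5 = 1
Det delta = entry_delta * cofactor = 1 * 8 = 8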